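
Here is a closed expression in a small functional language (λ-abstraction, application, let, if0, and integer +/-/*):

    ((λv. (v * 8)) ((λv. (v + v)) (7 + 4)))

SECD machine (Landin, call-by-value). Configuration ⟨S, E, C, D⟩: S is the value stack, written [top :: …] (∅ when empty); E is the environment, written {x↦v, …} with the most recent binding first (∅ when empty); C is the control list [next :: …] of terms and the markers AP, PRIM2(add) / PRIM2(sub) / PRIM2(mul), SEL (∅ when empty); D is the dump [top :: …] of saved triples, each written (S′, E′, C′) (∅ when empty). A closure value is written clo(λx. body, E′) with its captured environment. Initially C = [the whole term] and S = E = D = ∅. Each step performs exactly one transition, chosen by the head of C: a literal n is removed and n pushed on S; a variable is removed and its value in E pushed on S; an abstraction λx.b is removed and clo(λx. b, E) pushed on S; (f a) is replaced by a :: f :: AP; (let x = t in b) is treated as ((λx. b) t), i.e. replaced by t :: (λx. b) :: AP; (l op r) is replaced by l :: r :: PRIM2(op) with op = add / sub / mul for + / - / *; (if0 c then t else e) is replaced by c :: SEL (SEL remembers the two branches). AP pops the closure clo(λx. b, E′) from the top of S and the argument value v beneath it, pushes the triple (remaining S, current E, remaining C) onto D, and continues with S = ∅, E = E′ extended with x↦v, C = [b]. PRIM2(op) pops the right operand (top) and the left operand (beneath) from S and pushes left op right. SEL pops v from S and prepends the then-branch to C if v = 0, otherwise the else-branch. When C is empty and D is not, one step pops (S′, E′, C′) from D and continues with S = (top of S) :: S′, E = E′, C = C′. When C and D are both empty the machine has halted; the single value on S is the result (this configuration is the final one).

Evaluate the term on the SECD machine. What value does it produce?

Answer: 176

Execution trace:
t=0: <S=∅, E=∅, C=[((λv. (v * 8)) ((λv. (v + v)) (7 + 4)))], D=∅>
t=1: <S=∅, E=∅, C=[((λv. (v + v)) (7 + 4)) :: (λv. (v * 8)) :: AP], D=∅>
t=2: <S=∅, E=∅, C=[(7 + 4) :: (λv. (v + v)) :: AP :: (λv. (v * 8)) :: AP], D=∅>
t=3: <S=∅, E=∅, C=[7 :: 4 :: PRIM2(add) :: (λv. (v + v)) :: AP :: (λv. (v * 8)) :: AP], D=∅>
t=4: <S=[7], E=∅, C=[4 :: PRIM2(add) :: (λv. (v + v)) :: AP :: (λv. (v * 8)) :: AP], D=∅>
t=5: <S=[4 :: 7], E=∅, C=[PRIM2(add) :: (λv. (v + v)) :: AP :: (λv. (v * 8)) :: AP], D=∅>
t=6: <S=[11], E=∅, C=[(λv. (v + v)) :: AP :: (λv. (v * 8)) :: AP], D=∅>
t=7: <S=[clo(λv. (v + v), ∅) :: 11], E=∅, C=[AP :: (λv. (v * 8)) :: AP], D=∅>
t=8: <S=∅, E={v↦11}, C=[(v + v)], D=[(∅, ∅, [(λv. (v * 8)) :: AP])]>
t=9: <S=∅, E={v↦11}, C=[v :: v :: PRIM2(add)], D=[(∅, ∅, [(λv. (v * 8)) :: AP])]>
t=10: <S=[11], E={v↦11}, C=[v :: PRIM2(add)], D=[(∅, ∅, [(λv. (v * 8)) :: AP])]>
t=11: <S=[11 :: 11], E={v↦11}, C=[PRIM2(add)], D=[(∅, ∅, [(λv. (v * 8)) :: AP])]>
t=12: <S=[22], E={v↦11}, C=∅, D=[(∅, ∅, [(λv. (v * 8)) :: AP])]>
t=13: <S=[22], E=∅, C=[(λv. (v * 8)) :: AP], D=∅>
t=14: <S=[clo(λv. (v * 8), ∅) :: 22], E=∅, C=[AP], D=∅>
t=15: <S=∅, E={v↦22}, C=[(v * 8)], D=[(∅, ∅, ∅)]>
t=16: <S=∅, E={v↦22}, C=[v :: 8 :: PRIM2(mul)], D=[(∅, ∅, ∅)]>
t=17: <S=[22], E={v↦22}, C=[8 :: PRIM2(mul)], D=[(∅, ∅, ∅)]>
t=18: <S=[8 :: 22], E={v↦22}, C=[PRIM2(mul)], D=[(∅, ∅, ∅)]>
t=19: <S=[176], E={v↦22}, C=∅, D=[(∅, ∅, ∅)]>
t=20: <S=[176], E=∅, C=∅, D=∅>
→ final value 176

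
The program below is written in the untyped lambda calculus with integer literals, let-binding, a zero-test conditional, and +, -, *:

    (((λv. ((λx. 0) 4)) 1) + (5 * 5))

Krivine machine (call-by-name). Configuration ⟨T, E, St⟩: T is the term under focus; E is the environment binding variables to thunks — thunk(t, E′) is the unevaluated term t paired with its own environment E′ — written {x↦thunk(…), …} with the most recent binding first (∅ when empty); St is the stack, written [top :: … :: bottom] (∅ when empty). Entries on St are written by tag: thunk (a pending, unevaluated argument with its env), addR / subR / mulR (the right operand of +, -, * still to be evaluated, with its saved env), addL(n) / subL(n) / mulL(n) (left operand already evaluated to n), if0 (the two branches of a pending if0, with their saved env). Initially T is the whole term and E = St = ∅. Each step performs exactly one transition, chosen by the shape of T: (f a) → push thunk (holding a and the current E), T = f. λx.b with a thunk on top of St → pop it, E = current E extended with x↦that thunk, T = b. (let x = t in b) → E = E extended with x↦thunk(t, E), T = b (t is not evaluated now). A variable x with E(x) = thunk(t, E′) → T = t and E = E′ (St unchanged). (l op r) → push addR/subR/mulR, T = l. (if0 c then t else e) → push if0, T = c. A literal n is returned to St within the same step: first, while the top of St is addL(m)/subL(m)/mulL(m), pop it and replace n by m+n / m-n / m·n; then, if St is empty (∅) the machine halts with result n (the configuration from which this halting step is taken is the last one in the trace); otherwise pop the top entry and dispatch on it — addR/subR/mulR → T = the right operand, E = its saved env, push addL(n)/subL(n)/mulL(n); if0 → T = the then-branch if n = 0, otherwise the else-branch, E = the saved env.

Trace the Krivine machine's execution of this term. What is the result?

Answer: 25

Machine steps:
[0] ⟨T=(((λv. ((λx. 0) 4)) 1) + (5 * 5)); E=∅; St=∅⟩
[1] ⟨T=((λv. ((λx. 0) 4)) 1); E=∅; St=[addR]⟩
[2] ⟨T=(λv. ((λx. 0) 4)); E=∅; St=[thunk :: addR]⟩
[3] ⟨T=((λx. 0) 4); E={v↦thunk(1, ∅)}; St=[addR]⟩
[4] ⟨T=(λx. 0); E={v↦thunk(1, ∅)}; St=[thunk :: addR]⟩
[5] ⟨T=0; E={x↦thunk(4, {v↦thunk(1, ∅)}), v↦thunk(1, ∅)}; St=[addR]⟩
[6] ⟨T=(5 * 5); E=∅; St=[addL(0)]⟩
[7] ⟨T=5; E=∅; St=[mulR :: addL(0)]⟩
[8] ⟨T=5; E=∅; St=[mulL(5) :: addL(0)]⟩
→ final value 25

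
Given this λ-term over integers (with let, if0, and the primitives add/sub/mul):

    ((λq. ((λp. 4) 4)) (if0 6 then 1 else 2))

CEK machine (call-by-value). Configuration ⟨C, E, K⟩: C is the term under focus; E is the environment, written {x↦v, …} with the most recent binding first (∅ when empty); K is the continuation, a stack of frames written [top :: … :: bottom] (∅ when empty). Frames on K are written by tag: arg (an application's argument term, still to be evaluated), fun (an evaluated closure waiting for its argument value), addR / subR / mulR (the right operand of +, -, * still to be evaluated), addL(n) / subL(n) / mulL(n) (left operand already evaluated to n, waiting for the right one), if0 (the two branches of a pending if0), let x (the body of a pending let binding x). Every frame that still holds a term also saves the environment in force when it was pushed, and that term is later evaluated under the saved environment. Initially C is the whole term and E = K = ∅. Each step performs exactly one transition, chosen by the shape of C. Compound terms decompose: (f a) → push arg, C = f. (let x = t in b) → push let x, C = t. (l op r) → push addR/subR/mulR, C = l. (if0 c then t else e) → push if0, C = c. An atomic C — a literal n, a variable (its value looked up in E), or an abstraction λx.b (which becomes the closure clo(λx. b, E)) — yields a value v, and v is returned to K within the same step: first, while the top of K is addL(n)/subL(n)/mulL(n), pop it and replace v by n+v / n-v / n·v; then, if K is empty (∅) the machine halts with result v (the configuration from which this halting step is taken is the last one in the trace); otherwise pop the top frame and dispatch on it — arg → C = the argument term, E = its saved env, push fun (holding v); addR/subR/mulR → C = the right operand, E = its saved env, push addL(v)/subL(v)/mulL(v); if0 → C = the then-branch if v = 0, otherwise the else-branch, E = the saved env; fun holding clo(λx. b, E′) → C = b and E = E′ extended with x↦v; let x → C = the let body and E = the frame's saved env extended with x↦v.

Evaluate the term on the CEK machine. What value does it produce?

Answer: 4

Execution trace:
0. <C=((λq. ((λp. 4) 4)) (if0 6 then 1 else 2)), E=∅, K=∅>
1. <C=(λq. ((λp. 4) 4)), E=∅, K=[arg]>
2. <C=(if0 6 then 1 else 2), E=∅, K=[fun]>
3. <C=6, E=∅, K=[if0 :: fun]>
4. <C=2, E=∅, K=[fun]>
5. <C=((λp. 4) 4), E={q↦2}, K=∅>
6. <C=(λp. 4), E={q↦2}, K=[arg]>
7. <C=4, E={q↦2}, K=[fun]>
8. <C=4, E={p↦4, q↦2}, K=∅>
→ final value 4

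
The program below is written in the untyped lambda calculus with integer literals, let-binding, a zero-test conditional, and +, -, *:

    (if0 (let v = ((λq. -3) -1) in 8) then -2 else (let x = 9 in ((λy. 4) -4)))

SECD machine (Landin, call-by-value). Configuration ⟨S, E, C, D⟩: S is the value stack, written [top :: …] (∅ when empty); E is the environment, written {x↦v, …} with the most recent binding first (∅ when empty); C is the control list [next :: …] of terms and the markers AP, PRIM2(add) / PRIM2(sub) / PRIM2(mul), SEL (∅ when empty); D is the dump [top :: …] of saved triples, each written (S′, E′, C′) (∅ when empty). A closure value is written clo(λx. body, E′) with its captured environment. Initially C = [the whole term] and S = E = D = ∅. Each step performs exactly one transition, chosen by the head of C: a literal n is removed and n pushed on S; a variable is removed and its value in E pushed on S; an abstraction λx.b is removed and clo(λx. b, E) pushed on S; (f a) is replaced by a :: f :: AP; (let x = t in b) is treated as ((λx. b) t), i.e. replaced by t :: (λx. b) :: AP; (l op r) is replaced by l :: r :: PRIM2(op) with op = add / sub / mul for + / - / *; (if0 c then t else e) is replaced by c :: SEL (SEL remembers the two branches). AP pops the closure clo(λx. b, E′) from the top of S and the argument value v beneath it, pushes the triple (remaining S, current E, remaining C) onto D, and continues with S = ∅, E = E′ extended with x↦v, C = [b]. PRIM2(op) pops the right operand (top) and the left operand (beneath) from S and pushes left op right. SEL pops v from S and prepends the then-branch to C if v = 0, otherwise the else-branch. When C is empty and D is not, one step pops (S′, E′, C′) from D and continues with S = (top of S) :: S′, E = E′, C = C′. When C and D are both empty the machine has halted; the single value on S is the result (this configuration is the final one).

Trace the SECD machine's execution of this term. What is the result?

[0] <S=∅, E=∅, C=[(if0 (let v = ((λq. -3) -1) in 8) then -2 else (let x = 9 in ((λy. 4) -4)))], D=∅>
[1] <S=∅, E=∅, C=[(let v = ((λq. -3) -1) in 8) :: SEL], D=∅>
[2] <S=∅, E=∅, C=[((λq. -3) -1) :: (λv. 8) :: AP :: SEL], D=∅>
[3] <S=∅, E=∅, C=[-1 :: (λq. -3) :: AP :: (λv. 8) :: AP :: SEL], D=∅>
[4] <S=[-1], E=∅, C=[(λq. -3) :: AP :: (λv. 8) :: AP :: SEL], D=∅>
[5] <S=[clo(λq. -3, ∅) :: -1], E=∅, C=[AP :: (λv. 8) :: AP :: SEL], D=∅>
[6] <S=∅, E={q↦-1}, C=[-3], D=[(∅, ∅, [(λv. 8) :: AP :: SEL])]>
[7] <S=[-3], E={q↦-1}, C=∅, D=[(∅, ∅, [(λv. 8) :: AP :: SEL])]>
[8] <S=[-3], E=∅, C=[(λv. 8) :: AP :: SEL], D=∅>
[9] <S=[clo(λv. 8, ∅) :: -3], E=∅, C=[AP :: SEL], D=∅>
[10] <S=∅, E={v↦-3}, C=[8], D=[(∅, ∅, [SEL])]>
[11] <S=[8], E={v↦-3}, C=∅, D=[(∅, ∅, [SEL])]>
[12] <S=[8], E=∅, C=[SEL], D=∅>
[13] <S=∅, E=∅, C=[(let x = 9 in ((λy. 4) -4))], D=∅>
[14] <S=∅, E=∅, C=[9 :: (λx. ((λy. 4) -4)) :: AP], D=∅>
[15] <S=[9], E=∅, C=[(λx. ((λy. 4) -4)) :: AP], D=∅>
[16] <S=[clo(λx. ((λy. 4) -4), ∅) :: 9], E=∅, C=[AP], D=∅>
[17] <S=∅, E={x↦9}, C=[((λy. 4) -4)], D=[(∅, ∅, ∅)]>
[18] <S=∅, E={x↦9}, C=[-4 :: (λy. 4) :: AP], D=[(∅, ∅, ∅)]>
[19] <S=[-4], E={x↦9}, C=[(λy. 4) :: AP], D=[(∅, ∅, ∅)]>
[20] <S=[clo(λy. 4, {x↦9}) :: -4], E={x↦9}, C=[AP], D=[(∅, ∅, ∅)]>
[21] <S=∅, E={y↦-4, x↦9}, C=[4], D=[(∅, {x↦9}, ∅) :: (∅, ∅, ∅)]>
[22] <S=[4], E={y↦-4, x↦9}, C=∅, D=[(∅, {x↦9}, ∅) :: (∅, ∅, ∅)]>
[23] <S=[4], E={x↦9}, C=∅, D=[(∅, ∅, ∅)]>
[24] <S=[4], E=∅, C=∅, D=∅>
→ final value 4

Answer: 4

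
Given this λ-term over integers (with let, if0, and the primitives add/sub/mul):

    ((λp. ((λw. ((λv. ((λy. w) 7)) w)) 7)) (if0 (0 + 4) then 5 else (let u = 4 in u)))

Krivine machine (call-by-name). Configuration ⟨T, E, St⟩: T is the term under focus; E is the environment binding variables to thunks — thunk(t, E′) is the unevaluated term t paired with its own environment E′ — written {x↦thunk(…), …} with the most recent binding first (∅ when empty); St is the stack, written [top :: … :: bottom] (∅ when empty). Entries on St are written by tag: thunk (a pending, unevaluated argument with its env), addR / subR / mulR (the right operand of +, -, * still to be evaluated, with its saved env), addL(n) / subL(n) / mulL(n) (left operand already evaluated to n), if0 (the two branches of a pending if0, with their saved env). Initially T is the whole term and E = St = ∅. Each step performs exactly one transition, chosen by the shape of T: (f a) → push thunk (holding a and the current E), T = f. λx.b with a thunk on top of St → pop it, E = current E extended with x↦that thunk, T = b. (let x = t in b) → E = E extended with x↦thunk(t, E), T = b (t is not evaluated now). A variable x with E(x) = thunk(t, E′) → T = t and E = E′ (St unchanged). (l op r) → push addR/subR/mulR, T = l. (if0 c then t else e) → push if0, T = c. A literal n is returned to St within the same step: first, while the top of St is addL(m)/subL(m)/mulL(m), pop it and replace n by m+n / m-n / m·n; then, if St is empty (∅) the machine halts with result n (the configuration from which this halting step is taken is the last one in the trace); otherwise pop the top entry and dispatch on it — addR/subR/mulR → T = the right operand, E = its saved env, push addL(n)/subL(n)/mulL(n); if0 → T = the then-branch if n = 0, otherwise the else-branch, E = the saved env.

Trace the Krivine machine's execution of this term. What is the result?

Answer: 7

Execution trace:
0. ⟨T=((λp. ((λw. ((λv. ((λy. w) 7)) w)) 7)) (if0 (0 + 4) then 5 else (let u = 4 in u))); E=∅; St=∅⟩
1. ⟨T=(λp. ((λw. ((λv. ((λy. w) 7)) w)) 7)); E=∅; St=[thunk]⟩
2. ⟨T=((λw. ((λv. ((λy. w) 7)) w)) 7); E={p↦thunk((if0 (0 + 4) then 5 else (let u = 4 in u)), ∅)}; St=∅⟩
3. ⟨T=(λw. ((λv. ((λy. w) 7)) w)); E={p↦thunk((if0 (0 + 4) then 5 else (let u = 4 in u)), ∅)}; St=[thunk]⟩
4. ⟨T=((λv. ((λy. w) 7)) w); E={w↦thunk(7, {p↦thunk((if0 (0 + 4) then 5 else (let u = 4 in u)), ∅)}), p↦thunk((if0 (0 + 4) then 5 else (let u = 4 in u)), ∅)}; St=∅⟩
5. ⟨T=(λv. ((λy. w) 7)); E={w↦thunk(7, {p↦thunk((if0 (0 + 4) then 5 else (let u = 4 in u)), ∅)}), p↦thunk((if0 (0 + 4) then 5 else (let u = 4 in u)), ∅)}; St=[thunk]⟩
6. ⟨T=((λy. w) 7); E={v↦thunk(w, {w↦thunk(7, {p↦thunk((if0 (0 + 4) then 5 else (let u = 4 in u)), ∅)}), p↦thunk((if0 (0 + 4) then 5 else (let u = 4 in u)), ∅)}), w↦thunk(7, {p↦thunk((if0 (0 + 4) then 5 else (let u = 4 in u)), ∅)}), p↦thunk((if0 (0 + 4) then 5 else (let u = 4 in u)), ∅)}; St=∅⟩
7. ⟨T=(λy. w); E={v↦thunk(w, {w↦thunk(7, {p↦thunk((if0 (0 + 4) then 5 else (let u = 4 in u)), ∅)}), p↦thunk((if0 (0 + 4) then 5 else (let u = 4 in u)), ∅)}), w↦thunk(7, {p↦thunk((if0 (0 + 4) then 5 else (let u = 4 in u)), ∅)}), p↦thunk((if0 (0 + 4) then 5 else (let u = 4 in u)), ∅)}; St=[thunk]⟩
8. ⟨T=w; E={y↦thunk(7, {v↦thunk(w, {w↦thunk(7, {p↦thunk((if0 (0 + 4) then 5 else (let u = 4 in u)), ∅)}), p↦thunk((if0 (0 + 4) then 5 else (let u = 4 in u)), ∅)}), w↦thunk(7, {p↦thunk((if0 (0 + 4) then 5 else (let u = 4 in u)), ∅)}), p↦thunk((if0 (0 + 4) then 5 else (let u = 4 in u)), ∅)}), v↦thunk(w, {w↦thunk(7, {p↦thunk((if0 (0 + 4) then 5 else (let u = 4 in u)), ∅)}), p↦thunk((if0 (0 + 4) then 5 else (let u = 4 in u)), ∅)}), w↦thunk(7, {p↦thunk((if0 (0 + 4) then 5 else (let u = 4 in u)), ∅)}), p↦thunk((if0 (0 + 4) then 5 else (let u = 4 in u)), ∅)}; St=∅⟩
9. ⟨T=7; E={p↦thunk((if0 (0 + 4) then 5 else (let u = 4 in u)), ∅)}; St=∅⟩
→ final value 7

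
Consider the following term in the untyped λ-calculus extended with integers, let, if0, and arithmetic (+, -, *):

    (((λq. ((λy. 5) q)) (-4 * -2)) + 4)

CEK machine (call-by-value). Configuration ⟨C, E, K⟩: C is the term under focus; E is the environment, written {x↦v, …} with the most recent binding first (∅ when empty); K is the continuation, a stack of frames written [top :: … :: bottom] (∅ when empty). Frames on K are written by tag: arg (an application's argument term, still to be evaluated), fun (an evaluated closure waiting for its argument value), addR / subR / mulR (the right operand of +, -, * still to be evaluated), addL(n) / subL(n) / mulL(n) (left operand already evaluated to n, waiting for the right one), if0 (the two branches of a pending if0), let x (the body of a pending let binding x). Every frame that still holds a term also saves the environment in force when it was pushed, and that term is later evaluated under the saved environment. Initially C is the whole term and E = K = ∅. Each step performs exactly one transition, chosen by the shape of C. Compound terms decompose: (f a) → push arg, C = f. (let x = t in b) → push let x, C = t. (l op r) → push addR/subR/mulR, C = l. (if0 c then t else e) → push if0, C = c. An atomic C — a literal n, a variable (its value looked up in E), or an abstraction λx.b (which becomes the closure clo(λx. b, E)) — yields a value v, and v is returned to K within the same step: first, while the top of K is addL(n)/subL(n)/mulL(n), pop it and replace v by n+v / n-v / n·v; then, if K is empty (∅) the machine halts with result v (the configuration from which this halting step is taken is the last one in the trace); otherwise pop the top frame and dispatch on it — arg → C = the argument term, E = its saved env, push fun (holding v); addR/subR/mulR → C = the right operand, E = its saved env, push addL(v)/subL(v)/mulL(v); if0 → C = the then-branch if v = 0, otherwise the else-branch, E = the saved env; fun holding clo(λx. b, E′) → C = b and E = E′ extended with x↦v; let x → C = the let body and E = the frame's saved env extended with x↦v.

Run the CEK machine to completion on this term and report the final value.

0. [C=(((λq. ((λy. 5) q)) (-4 * -2)) + 4) | E=∅ | K=∅]
1. [C=((λq. ((λy. 5) q)) (-4 * -2)) | E=∅ | K=[addR]]
2. [C=(λq. ((λy. 5) q)) | E=∅ | K=[arg :: addR]]
3. [C=(-4 * -2) | E=∅ | K=[fun :: addR]]
4. [C=-4 | E=∅ | K=[mulR :: fun :: addR]]
5. [C=-2 | E=∅ | K=[mulL(-4) :: fun :: addR]]
6. [C=((λy. 5) q) | E={q↦8} | K=[addR]]
7. [C=(λy. 5) | E={q↦8} | K=[arg :: addR]]
8. [C=q | E={q↦8} | K=[fun :: addR]]
9. [C=5 | E={y↦8, q↦8} | K=[addR]]
10. [C=4 | E=∅ | K=[addL(5)]]
→ final value 9

Answer: 9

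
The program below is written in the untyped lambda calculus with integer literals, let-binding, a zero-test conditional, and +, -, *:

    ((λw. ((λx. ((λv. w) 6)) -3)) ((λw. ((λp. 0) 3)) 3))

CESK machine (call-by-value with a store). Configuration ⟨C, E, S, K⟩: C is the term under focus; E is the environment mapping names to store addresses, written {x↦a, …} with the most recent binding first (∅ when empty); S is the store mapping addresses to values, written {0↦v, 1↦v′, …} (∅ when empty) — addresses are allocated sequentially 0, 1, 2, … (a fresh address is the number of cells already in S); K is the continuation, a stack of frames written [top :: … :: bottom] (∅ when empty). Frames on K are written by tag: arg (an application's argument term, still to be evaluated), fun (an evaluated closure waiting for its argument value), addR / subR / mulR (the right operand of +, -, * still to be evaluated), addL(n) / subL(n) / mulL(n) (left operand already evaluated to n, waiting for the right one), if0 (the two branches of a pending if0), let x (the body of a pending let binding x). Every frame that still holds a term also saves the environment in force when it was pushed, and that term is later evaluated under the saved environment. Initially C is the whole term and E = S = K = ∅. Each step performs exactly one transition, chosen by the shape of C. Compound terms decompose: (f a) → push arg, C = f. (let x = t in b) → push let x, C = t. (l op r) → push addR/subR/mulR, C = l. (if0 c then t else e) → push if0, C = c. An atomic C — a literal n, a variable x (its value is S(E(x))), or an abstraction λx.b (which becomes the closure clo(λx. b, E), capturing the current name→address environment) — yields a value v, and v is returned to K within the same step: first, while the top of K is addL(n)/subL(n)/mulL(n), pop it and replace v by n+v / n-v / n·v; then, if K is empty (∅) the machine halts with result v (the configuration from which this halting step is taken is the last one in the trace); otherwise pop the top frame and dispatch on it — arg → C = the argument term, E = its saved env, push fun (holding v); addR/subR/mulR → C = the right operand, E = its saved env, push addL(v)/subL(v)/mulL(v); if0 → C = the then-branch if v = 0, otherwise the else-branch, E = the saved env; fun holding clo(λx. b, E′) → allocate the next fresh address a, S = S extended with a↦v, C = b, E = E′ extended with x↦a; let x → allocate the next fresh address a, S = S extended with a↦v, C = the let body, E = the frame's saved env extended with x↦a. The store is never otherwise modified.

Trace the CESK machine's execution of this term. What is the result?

t=0: ⟨C=((λw. ((λx. ((λv. w) 6)) -3)) ((λw. ((λp. 0) 3)) 3)); E=∅; S=∅; K=∅⟩
t=1: ⟨C=(λw. ((λx. ((λv. w) 6)) -3)); E=∅; S=∅; K=[arg]⟩
t=2: ⟨C=((λw. ((λp. 0) 3)) 3); E=∅; S=∅; K=[fun]⟩
t=3: ⟨C=(λw. ((λp. 0) 3)); E=∅; S=∅; K=[arg :: fun]⟩
t=4: ⟨C=3; E=∅; S=∅; K=[fun :: fun]⟩
t=5: ⟨C=((λp. 0) 3); E={w↦0}; S={0↦3}; K=[fun]⟩
t=6: ⟨C=(λp. 0); E={w↦0}; S={0↦3}; K=[arg :: fun]⟩
t=7: ⟨C=3; E={w↦0}; S={0↦3}; K=[fun :: fun]⟩
t=8: ⟨C=0; E={p↦1, w↦0}; S={0↦3, 1↦3}; K=[fun]⟩
t=9: ⟨C=((λx. ((λv. w) 6)) -3); E={w↦2}; S={0↦3, 1↦3, 2↦0}; K=∅⟩
t=10: ⟨C=(λx. ((λv. w) 6)); E={w↦2}; S={0↦3, 1↦3, 2↦0}; K=[arg]⟩
t=11: ⟨C=-3; E={w↦2}; S={0↦3, 1↦3, 2↦0}; K=[fun]⟩
t=12: ⟨C=((λv. w) 6); E={x↦3, w↦2}; S={0↦3, 1↦3, 2↦0, 3↦-3}; K=∅⟩
t=13: ⟨C=(λv. w); E={x↦3, w↦2}; S={0↦3, 1↦3, 2↦0, 3↦-3}; K=[arg]⟩
t=14: ⟨C=6; E={x↦3, w↦2}; S={0↦3, 1↦3, 2↦0, 3↦-3}; K=[fun]⟩
t=15: ⟨C=w; E={v↦4, x↦3, w↦2}; S={0↦3, 1↦3, 2↦0, 3↦-3, 4↦6}; K=∅⟩
→ final value 0

Answer: 0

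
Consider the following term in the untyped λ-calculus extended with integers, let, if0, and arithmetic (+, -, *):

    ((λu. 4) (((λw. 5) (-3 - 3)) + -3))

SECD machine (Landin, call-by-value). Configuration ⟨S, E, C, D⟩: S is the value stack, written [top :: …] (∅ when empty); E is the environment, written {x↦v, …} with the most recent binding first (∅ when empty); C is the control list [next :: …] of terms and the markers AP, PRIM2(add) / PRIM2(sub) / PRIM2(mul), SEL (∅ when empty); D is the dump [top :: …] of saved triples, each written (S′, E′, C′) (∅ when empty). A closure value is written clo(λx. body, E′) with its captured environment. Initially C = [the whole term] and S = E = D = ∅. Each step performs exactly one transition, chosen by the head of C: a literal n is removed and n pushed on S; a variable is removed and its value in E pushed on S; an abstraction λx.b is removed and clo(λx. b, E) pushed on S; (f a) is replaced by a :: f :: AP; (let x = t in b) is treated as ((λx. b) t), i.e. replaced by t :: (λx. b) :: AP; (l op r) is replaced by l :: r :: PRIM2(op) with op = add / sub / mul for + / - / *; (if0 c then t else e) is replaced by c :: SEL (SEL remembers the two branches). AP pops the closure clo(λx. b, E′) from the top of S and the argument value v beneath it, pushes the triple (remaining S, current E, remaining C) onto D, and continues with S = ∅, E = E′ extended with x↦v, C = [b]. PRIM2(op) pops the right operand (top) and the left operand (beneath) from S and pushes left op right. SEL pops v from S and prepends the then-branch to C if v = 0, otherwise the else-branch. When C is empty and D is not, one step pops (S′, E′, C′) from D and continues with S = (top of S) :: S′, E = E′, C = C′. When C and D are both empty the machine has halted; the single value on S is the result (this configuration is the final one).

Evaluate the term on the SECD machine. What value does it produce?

Answer: 4

Derivation:
step 0: <S=∅, E=∅, C=[((λu. 4) (((λw. 5) (-3 - 3)) + -3))], D=∅>
step 1: <S=∅, E=∅, C=[(((λw. 5) (-3 - 3)) + -3) :: (λu. 4) :: AP], D=∅>
step 2: <S=∅, E=∅, C=[((λw. 5) (-3 - 3)) :: -3 :: PRIM2(add) :: (λu. 4) :: AP], D=∅>
step 3: <S=∅, E=∅, C=[(-3 - 3) :: (λw. 5) :: AP :: -3 :: PRIM2(add) :: (λu. 4) :: AP], D=∅>
step 4: <S=∅, E=∅, C=[-3 :: 3 :: PRIM2(sub) :: (λw. 5) :: AP :: -3 :: PRIM2(add) :: (λu. 4) :: AP], D=∅>
step 5: <S=[-3], E=∅, C=[3 :: PRIM2(sub) :: (λw. 5) :: AP :: -3 :: PRIM2(add) :: (λu. 4) :: AP], D=∅>
step 6: <S=[3 :: -3], E=∅, C=[PRIM2(sub) :: (λw. 5) :: AP :: -3 :: PRIM2(add) :: (λu. 4) :: AP], D=∅>
step 7: <S=[-6], E=∅, C=[(λw. 5) :: AP :: -3 :: PRIM2(add) :: (λu. 4) :: AP], D=∅>
step 8: <S=[clo(λw. 5, ∅) :: -6], E=∅, C=[AP :: -3 :: PRIM2(add) :: (λu. 4) :: AP], D=∅>
step 9: <S=∅, E={w↦-6}, C=[5], D=[(∅, ∅, [-3 :: PRIM2(add) :: (λu. 4) :: AP])]>
step 10: <S=[5], E={w↦-6}, C=∅, D=[(∅, ∅, [-3 :: PRIM2(add) :: (λu. 4) :: AP])]>
step 11: <S=[5], E=∅, C=[-3 :: PRIM2(add) :: (λu. 4) :: AP], D=∅>
step 12: <S=[-3 :: 5], E=∅, C=[PRIM2(add) :: (λu. 4) :: AP], D=∅>
step 13: <S=[2], E=∅, C=[(λu. 4) :: AP], D=∅>
step 14: <S=[clo(λu. 4, ∅) :: 2], E=∅, C=[AP], D=∅>
step 15: <S=∅, E={u↦2}, C=[4], D=[(∅, ∅, ∅)]>
step 16: <S=[4], E={u↦2}, C=∅, D=[(∅, ∅, ∅)]>
step 17: <S=[4], E=∅, C=∅, D=∅>
→ final value 4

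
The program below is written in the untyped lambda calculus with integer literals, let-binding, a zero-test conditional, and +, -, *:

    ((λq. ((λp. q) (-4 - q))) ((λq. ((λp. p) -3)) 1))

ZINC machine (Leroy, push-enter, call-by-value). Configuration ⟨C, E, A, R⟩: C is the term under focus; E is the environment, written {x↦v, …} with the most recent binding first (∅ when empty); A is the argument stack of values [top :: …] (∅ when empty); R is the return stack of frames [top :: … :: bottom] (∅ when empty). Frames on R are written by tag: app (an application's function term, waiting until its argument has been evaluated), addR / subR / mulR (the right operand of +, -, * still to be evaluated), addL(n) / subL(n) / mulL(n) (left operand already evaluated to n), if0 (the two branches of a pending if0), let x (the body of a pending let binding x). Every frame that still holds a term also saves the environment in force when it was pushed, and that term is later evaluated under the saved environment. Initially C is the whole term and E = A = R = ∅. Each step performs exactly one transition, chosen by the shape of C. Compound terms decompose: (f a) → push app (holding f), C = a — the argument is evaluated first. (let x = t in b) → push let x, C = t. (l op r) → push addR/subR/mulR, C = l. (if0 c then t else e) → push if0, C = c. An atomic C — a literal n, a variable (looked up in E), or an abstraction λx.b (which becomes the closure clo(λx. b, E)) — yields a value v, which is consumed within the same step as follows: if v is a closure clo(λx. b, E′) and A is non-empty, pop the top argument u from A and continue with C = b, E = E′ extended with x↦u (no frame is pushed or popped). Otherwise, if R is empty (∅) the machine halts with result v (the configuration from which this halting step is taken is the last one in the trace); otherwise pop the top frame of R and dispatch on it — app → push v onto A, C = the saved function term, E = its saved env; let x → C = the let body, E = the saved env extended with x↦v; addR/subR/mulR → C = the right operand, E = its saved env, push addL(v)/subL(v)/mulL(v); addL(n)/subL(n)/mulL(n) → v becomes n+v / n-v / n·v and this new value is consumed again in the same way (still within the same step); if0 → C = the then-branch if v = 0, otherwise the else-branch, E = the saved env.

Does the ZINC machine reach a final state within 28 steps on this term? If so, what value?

[0] [C=((λq. ((λp. q) (-4 - q))) ((λq. ((λp. p) -3)) 1)) | E=∅ | A=∅ | R=∅]
[1] [C=((λq. ((λp. p) -3)) 1) | E=∅ | A=∅ | R=[app]]
[2] [C=1 | E=∅ | A=∅ | R=[app :: app]]
[3] [C=(λq. ((λp. p) -3)) | E=∅ | A=[1] | R=[app]]
[4] [C=((λp. p) -3) | E={q↦1} | A=∅ | R=[app]]
[5] [C=-3 | E={q↦1} | A=∅ | R=[app :: app]]
[6] [C=(λp. p) | E={q↦1} | A=[-3] | R=[app]]
[7] [C=p | E={p↦-3, q↦1} | A=∅ | R=[app]]
[8] [C=(λq. ((λp. q) (-4 - q))) | E=∅ | A=[-3] | R=∅]
[9] [C=((λp. q) (-4 - q)) | E={q↦-3} | A=∅ | R=∅]
[10] [C=(-4 - q) | E={q↦-3} | A=∅ | R=[app]]
[11] [C=-4 | E={q↦-3} | A=∅ | R=[subR :: app]]
[12] [C=q | E={q↦-3} | A=∅ | R=[subL(-4) :: app]]
[13] [C=(λp. q) | E={q↦-3} | A=[-1] | R=∅]
[14] [C=q | E={p↦-1, q↦-3} | A=∅ | R=∅]
→ final value -3

Answer: -3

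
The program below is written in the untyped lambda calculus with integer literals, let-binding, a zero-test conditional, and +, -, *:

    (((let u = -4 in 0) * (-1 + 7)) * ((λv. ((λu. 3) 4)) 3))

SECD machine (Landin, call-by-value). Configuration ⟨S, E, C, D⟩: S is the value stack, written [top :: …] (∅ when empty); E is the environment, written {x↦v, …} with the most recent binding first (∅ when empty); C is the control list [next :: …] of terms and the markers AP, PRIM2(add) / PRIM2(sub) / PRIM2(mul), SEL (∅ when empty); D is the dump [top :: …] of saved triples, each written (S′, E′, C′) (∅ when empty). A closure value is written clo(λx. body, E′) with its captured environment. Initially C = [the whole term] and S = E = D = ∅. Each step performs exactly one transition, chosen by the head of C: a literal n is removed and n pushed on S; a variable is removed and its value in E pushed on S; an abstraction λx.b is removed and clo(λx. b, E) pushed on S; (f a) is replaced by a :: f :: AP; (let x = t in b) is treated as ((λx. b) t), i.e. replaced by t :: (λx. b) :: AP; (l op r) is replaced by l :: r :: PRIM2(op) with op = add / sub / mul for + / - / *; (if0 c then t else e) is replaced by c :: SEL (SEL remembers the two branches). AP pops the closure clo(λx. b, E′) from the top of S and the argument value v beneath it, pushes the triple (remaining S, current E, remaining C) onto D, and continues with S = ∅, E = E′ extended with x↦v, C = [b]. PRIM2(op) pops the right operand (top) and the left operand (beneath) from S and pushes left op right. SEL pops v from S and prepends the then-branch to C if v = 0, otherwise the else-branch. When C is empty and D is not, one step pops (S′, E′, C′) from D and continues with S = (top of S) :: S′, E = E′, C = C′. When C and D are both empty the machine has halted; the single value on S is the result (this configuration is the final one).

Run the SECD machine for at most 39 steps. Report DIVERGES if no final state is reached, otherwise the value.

Answer: 0

Machine steps:
0. ⟨S=∅; E=∅; C=[(((let u = -4 in 0) * (-1 + 7)) * ((λv. ((λu. 3) 4)) 3))]; D=∅⟩
1. ⟨S=∅; E=∅; C=[((let u = -4 in 0) * (-1 + 7)) :: ((λv. ((λu. 3) 4)) 3) :: PRIM2(mul)]; D=∅⟩
2. ⟨S=∅; E=∅; C=[(let u = -4 in 0) :: (-1 + 7) :: PRIM2(mul) :: ((λv. ((λu. 3) 4)) 3) :: PRIM2(mul)]; D=∅⟩
3. ⟨S=∅; E=∅; C=[-4 :: (λu. 0) :: AP :: (-1 + 7) :: PRIM2(mul) :: ((λv. ((λu. 3) 4)) 3) :: PRIM2(mul)]; D=∅⟩
4. ⟨S=[-4]; E=∅; C=[(λu. 0) :: AP :: (-1 + 7) :: PRIM2(mul) :: ((λv. ((λu. 3) 4)) 3) :: PRIM2(mul)]; D=∅⟩
5. ⟨S=[clo(λu. 0, ∅) :: -4]; E=∅; C=[AP :: (-1 + 7) :: PRIM2(mul) :: ((λv. ((λu. 3) 4)) 3) :: PRIM2(mul)]; D=∅⟩
6. ⟨S=∅; E={u↦-4}; C=[0]; D=[(∅, ∅, [(-1 + 7) :: PRIM2(mul) :: ((λv. ((λu. 3) 4)) 3) :: PRIM2(mul)])]⟩
7. ⟨S=[0]; E={u↦-4}; C=∅; D=[(∅, ∅, [(-1 + 7) :: PRIM2(mul) :: ((λv. ((λu. 3) 4)) 3) :: PRIM2(mul)])]⟩
8. ⟨S=[0]; E=∅; C=[(-1 + 7) :: PRIM2(mul) :: ((λv. ((λu. 3) 4)) 3) :: PRIM2(mul)]; D=∅⟩
9. ⟨S=[0]; E=∅; C=[-1 :: 7 :: PRIM2(add) :: PRIM2(mul) :: ((λv. ((λu. 3) 4)) 3) :: PRIM2(mul)]; D=∅⟩
10. ⟨S=[-1 :: 0]; E=∅; C=[7 :: PRIM2(add) :: PRIM2(mul) :: ((λv. ((λu. 3) 4)) 3) :: PRIM2(mul)]; D=∅⟩
11. ⟨S=[7 :: -1 :: 0]; E=∅; C=[PRIM2(add) :: PRIM2(mul) :: ((λv. ((λu. 3) 4)) 3) :: PRIM2(mul)]; D=∅⟩
12. ⟨S=[6 :: 0]; E=∅; C=[PRIM2(mul) :: ((λv. ((λu. 3) 4)) 3) :: PRIM2(mul)]; D=∅⟩
13. ⟨S=[0]; E=∅; C=[((λv. ((λu. 3) 4)) 3) :: PRIM2(mul)]; D=∅⟩
14. ⟨S=[0]; E=∅; C=[3 :: (λv. ((λu. 3) 4)) :: AP :: PRIM2(mul)]; D=∅⟩
15. ⟨S=[3 :: 0]; E=∅; C=[(λv. ((λu. 3) 4)) :: AP :: PRIM2(mul)]; D=∅⟩
16. ⟨S=[clo(λv. ((λu. 3) 4), ∅) :: 3 :: 0]; E=∅; C=[AP :: PRIM2(mul)]; D=∅⟩
17. ⟨S=∅; E={v↦3}; C=[((λu. 3) 4)]; D=[([0], ∅, [PRIM2(mul)])]⟩
18. ⟨S=∅; E={v↦3}; C=[4 :: (λu. 3) :: AP]; D=[([0], ∅, [PRIM2(mul)])]⟩
19. ⟨S=[4]; E={v↦3}; C=[(λu. 3) :: AP]; D=[([0], ∅, [PRIM2(mul)])]⟩
20. ⟨S=[clo(λu. 3, {v↦3}) :: 4]; E={v↦3}; C=[AP]; D=[([0], ∅, [PRIM2(mul)])]⟩
21. ⟨S=∅; E={u↦4, v↦3}; C=[3]; D=[(∅, {v↦3}, ∅) :: ([0], ∅, [PRIM2(mul)])]⟩
22. ⟨S=[3]; E={u↦4, v↦3}; C=∅; D=[(∅, {v↦3}, ∅) :: ([0], ∅, [PRIM2(mul)])]⟩
23. ⟨S=[3]; E={v↦3}; C=∅; D=[([0], ∅, [PRIM2(mul)])]⟩
24. ⟨S=[3 :: 0]; E=∅; C=[PRIM2(mul)]; D=∅⟩
25. ⟨S=[0]; E=∅; C=∅; D=∅⟩
→ final value 0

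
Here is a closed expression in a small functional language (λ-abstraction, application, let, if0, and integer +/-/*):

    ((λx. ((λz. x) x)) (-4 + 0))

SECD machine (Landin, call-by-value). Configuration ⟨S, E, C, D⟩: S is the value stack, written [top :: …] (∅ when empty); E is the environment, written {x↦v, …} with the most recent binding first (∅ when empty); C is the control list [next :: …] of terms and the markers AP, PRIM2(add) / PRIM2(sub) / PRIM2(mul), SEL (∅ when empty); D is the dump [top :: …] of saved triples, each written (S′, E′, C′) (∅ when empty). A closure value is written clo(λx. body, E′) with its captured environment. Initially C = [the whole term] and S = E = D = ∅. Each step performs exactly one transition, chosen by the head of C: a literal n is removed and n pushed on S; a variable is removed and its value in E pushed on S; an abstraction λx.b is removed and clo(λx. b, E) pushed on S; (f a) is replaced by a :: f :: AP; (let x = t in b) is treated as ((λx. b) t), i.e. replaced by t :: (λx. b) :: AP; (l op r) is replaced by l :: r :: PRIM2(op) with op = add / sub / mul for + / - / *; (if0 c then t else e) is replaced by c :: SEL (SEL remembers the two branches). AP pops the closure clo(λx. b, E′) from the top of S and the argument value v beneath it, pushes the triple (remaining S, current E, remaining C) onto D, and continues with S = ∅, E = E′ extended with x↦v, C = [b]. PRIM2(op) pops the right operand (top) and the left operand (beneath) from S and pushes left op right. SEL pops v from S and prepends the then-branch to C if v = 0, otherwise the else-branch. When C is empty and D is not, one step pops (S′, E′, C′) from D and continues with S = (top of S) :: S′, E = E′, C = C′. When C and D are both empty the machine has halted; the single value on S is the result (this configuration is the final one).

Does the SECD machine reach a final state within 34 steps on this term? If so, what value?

t=0: <S=∅, E=∅, C=[((λx. ((λz. x) x)) (-4 + 0))], D=∅>
t=1: <S=∅, E=∅, C=[(-4 + 0) :: (λx. ((λz. x) x)) :: AP], D=∅>
t=2: <S=∅, E=∅, C=[-4 :: 0 :: PRIM2(add) :: (λx. ((λz. x) x)) :: AP], D=∅>
t=3: <S=[-4], E=∅, C=[0 :: PRIM2(add) :: (λx. ((λz. x) x)) :: AP], D=∅>
t=4: <S=[0 :: -4], E=∅, C=[PRIM2(add) :: (λx. ((λz. x) x)) :: AP], D=∅>
t=5: <S=[-4], E=∅, C=[(λx. ((λz. x) x)) :: AP], D=∅>
t=6: <S=[clo(λx. ((λz. x) x), ∅) :: -4], E=∅, C=[AP], D=∅>
t=7: <S=∅, E={x↦-4}, C=[((λz. x) x)], D=[(∅, ∅, ∅)]>
t=8: <S=∅, E={x↦-4}, C=[x :: (λz. x) :: AP], D=[(∅, ∅, ∅)]>
t=9: <S=[-4], E={x↦-4}, C=[(λz. x) :: AP], D=[(∅, ∅, ∅)]>
t=10: <S=[clo(λz. x, {x↦-4}) :: -4], E={x↦-4}, C=[AP], D=[(∅, ∅, ∅)]>
t=11: <S=∅, E={z↦-4, x↦-4}, C=[x], D=[(∅, {x↦-4}, ∅) :: (∅, ∅, ∅)]>
t=12: <S=[-4], E={z↦-4, x↦-4}, C=∅, D=[(∅, {x↦-4}, ∅) :: (∅, ∅, ∅)]>
t=13: <S=[-4], E={x↦-4}, C=∅, D=[(∅, ∅, ∅)]>
t=14: <S=[-4], E=∅, C=∅, D=∅>
→ final value -4

Answer: -4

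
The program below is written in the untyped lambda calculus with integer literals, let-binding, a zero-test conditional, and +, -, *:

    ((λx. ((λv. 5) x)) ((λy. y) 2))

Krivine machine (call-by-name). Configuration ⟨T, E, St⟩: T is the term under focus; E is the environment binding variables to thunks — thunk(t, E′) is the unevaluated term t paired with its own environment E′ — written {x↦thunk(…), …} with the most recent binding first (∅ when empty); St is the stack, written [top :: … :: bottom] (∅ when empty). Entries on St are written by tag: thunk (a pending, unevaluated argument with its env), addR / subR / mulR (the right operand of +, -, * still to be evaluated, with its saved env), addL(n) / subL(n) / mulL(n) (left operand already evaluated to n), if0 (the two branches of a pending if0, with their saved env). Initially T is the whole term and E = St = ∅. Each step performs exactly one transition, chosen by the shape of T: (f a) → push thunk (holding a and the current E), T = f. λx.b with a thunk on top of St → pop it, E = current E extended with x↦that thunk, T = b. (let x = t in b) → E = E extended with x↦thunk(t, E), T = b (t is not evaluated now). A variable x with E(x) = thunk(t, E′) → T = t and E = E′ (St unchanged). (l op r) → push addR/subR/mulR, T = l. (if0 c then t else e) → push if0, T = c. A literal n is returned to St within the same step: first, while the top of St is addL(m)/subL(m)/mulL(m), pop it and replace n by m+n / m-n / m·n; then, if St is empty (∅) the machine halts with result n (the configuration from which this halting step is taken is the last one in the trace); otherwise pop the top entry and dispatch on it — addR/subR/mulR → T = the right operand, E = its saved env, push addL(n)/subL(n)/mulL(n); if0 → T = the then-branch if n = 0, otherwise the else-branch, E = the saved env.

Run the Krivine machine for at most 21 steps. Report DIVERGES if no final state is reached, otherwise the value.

t=0: ⟨T=((λx. ((λv. 5) x)) ((λy. y) 2)); E=∅; St=∅⟩
t=1: ⟨T=(λx. ((λv. 5) x)); E=∅; St=[thunk]⟩
t=2: ⟨T=((λv. 5) x); E={x↦thunk(((λy. y) 2), ∅)}; St=∅⟩
t=3: ⟨T=(λv. 5); E={x↦thunk(((λy. y) 2), ∅)}; St=[thunk]⟩
t=4: ⟨T=5; E={v↦thunk(x, {x↦thunk(((λy. y) 2), ∅)}), x↦thunk(((λy. y) 2), ∅)}; St=∅⟩
→ final value 5

Answer: 5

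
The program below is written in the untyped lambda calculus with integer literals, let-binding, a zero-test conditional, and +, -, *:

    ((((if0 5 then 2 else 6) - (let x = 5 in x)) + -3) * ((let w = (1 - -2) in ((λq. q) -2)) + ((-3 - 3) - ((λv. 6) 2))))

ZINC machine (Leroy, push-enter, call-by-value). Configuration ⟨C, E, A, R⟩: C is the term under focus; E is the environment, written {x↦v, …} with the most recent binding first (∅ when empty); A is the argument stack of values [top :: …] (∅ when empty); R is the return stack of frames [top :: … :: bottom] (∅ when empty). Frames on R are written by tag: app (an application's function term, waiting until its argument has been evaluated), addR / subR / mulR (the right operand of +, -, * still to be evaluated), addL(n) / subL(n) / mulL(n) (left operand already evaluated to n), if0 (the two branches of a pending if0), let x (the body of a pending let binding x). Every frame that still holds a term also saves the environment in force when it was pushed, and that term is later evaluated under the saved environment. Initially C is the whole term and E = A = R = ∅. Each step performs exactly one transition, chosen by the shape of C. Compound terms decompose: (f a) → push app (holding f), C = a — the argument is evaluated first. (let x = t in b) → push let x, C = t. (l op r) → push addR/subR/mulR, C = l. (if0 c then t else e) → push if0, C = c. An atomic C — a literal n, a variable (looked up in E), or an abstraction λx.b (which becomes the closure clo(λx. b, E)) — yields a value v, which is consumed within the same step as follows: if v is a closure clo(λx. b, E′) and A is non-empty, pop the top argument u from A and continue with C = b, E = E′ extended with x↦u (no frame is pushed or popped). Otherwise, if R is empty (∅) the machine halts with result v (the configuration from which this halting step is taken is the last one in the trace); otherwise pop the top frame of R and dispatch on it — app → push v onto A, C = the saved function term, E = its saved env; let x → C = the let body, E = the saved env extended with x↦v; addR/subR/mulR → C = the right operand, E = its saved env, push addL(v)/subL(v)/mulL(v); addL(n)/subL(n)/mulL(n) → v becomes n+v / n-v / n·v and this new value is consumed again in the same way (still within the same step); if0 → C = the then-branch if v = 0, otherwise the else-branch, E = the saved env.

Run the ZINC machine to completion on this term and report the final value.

t=0: ⟨C=((((if0 5 then 2 else 6) - (let x = 5 in x)) + -3) * ((let w = (1 - -2) in ((λq. q) -2)) + ((-3 - 3) - ((λv. 6) 2)))); E=∅; A=∅; R=∅⟩
t=1: ⟨C=(((if0 5 then 2 else 6) - (let x = 5 in x)) + -3); E=∅; A=∅; R=[mulR]⟩
t=2: ⟨C=((if0 5 then 2 else 6) - (let x = 5 in x)); E=∅; A=∅; R=[addR :: mulR]⟩
t=3: ⟨C=(if0 5 then 2 else 6); E=∅; A=∅; R=[subR :: addR :: mulR]⟩
t=4: ⟨C=5; E=∅; A=∅; R=[if0 :: subR :: addR :: mulR]⟩
t=5: ⟨C=6; E=∅; A=∅; R=[subR :: addR :: mulR]⟩
t=6: ⟨C=(let x = 5 in x); E=∅; A=∅; R=[subL(6) :: addR :: mulR]⟩
t=7: ⟨C=5; E=∅; A=∅; R=[let x :: subL(6) :: addR :: mulR]⟩
t=8: ⟨C=x; E={x↦5}; A=∅; R=[subL(6) :: addR :: mulR]⟩
t=9: ⟨C=-3; E=∅; A=∅; R=[addL(1) :: mulR]⟩
t=10: ⟨C=((let w = (1 - -2) in ((λq. q) -2)) + ((-3 - 3) - ((λv. 6) 2))); E=∅; A=∅; R=[mulL(-2)]⟩
t=11: ⟨C=(let w = (1 - -2) in ((λq. q) -2)); E=∅; A=∅; R=[addR :: mulL(-2)]⟩
t=12: ⟨C=(1 - -2); E=∅; A=∅; R=[let w :: addR :: mulL(-2)]⟩
t=13: ⟨C=1; E=∅; A=∅; R=[subR :: let w :: addR :: mulL(-2)]⟩
t=14: ⟨C=-2; E=∅; A=∅; R=[subL(1) :: let w :: addR :: mulL(-2)]⟩
t=15: ⟨C=((λq. q) -2); E={w↦3}; A=∅; R=[addR :: mulL(-2)]⟩
t=16: ⟨C=-2; E={w↦3}; A=∅; R=[app :: addR :: mulL(-2)]⟩
t=17: ⟨C=(λq. q); E={w↦3}; A=[-2]; R=[addR :: mulL(-2)]⟩
t=18: ⟨C=q; E={q↦-2, w↦3}; A=∅; R=[addR :: mulL(-2)]⟩
t=19: ⟨C=((-3 - 3) - ((λv. 6) 2)); E=∅; A=∅; R=[addL(-2) :: mulL(-2)]⟩
t=20: ⟨C=(-3 - 3); E=∅; A=∅; R=[subR :: addL(-2) :: mulL(-2)]⟩
t=21: ⟨C=-3; E=∅; A=∅; R=[subR :: subR :: addL(-2) :: mulL(-2)]⟩
t=22: ⟨C=3; E=∅; A=∅; R=[subL(-3) :: subR :: addL(-2) :: mulL(-2)]⟩
t=23: ⟨C=((λv. 6) 2); E=∅; A=∅; R=[subL(-6) :: addL(-2) :: mulL(-2)]⟩
t=24: ⟨C=2; E=∅; A=∅; R=[app :: subL(-6) :: addL(-2) :: mulL(-2)]⟩
t=25: ⟨C=(λv. 6); E=∅; A=[2]; R=[subL(-6) :: addL(-2) :: mulL(-2)]⟩
t=26: ⟨C=6; E={v↦2}; A=∅; R=[subL(-6) :: addL(-2) :: mulL(-2)]⟩
→ final value 28

Answer: 28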